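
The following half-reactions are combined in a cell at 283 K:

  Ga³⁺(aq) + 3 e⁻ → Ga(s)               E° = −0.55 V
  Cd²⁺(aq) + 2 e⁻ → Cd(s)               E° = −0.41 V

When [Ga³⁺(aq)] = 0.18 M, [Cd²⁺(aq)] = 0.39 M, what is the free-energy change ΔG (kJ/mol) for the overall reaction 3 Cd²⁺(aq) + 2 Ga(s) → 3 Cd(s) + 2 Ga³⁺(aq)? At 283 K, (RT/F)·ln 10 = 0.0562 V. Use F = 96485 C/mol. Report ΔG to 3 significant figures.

−82.5 kJ/mol

The standard cell potential is −0.41 − (−0.55) = +0.14 V, with n = 6 electrons in the balanced equation.
The reaction quotient is [Ga³⁺(aq)]^2 / [Cd²⁺(aq)]^3 = 0.546; by Nernst, E = +0.14 − (0.0562/6)(−0.263) = +0.1425 V.
ΔG = −nFE = −(6)(96485)(+0.1425) J/mol = −82.5 kJ/mol.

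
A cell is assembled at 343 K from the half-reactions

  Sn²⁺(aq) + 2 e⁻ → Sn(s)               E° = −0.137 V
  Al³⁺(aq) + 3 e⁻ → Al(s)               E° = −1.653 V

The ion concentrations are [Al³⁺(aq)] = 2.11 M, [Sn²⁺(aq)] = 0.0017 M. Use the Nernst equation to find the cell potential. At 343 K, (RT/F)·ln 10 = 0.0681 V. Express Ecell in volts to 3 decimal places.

+1.414 V

Since E°(Sn²⁺/Sn) > E°(Al³⁺/Al), Sn²⁺/Sn serves as the cathode.
E°cell = −0.137 − (−1.653) = +1.516 V, with n = 6 electrons transferred.
The balanced reaction is 3 Sn²⁺(aq) + 2 Al(s) → 3 Sn(s) + 2 Al³⁺(aq), so Q = [Al³⁺(aq)]^2 / [Sn²⁺(aq)]^3 = 9.06×10^8 and log Q = 8.957.
Applying E = E° − (RT ln10/nF)·log Q gives +1.516 − (0.0681/6)(8.957) = +1.414 V.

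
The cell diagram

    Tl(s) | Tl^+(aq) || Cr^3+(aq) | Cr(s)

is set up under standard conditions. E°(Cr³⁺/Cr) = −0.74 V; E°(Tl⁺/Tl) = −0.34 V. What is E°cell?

By convention the left-hand electrode in cell notation is the anode (oxidation) and the right-hand electrode is the cathode (reduction).
E°cell = E°(right) − E°(left) = −0.74 − (−0.34) = −0.40 V.
The negative sign shows that, as written, the cell would require an external voltage to drive the reaction.

−0.40 V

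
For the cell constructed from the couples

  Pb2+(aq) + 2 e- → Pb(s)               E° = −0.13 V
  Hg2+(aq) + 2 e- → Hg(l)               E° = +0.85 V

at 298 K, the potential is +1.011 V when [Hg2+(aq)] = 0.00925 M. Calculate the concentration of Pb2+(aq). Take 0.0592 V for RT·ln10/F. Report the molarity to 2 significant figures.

0.00083 M

With Hg²⁺/Hg at the cathode and Pb²⁺/Pb at the anode, E°cell = +0.85 − (−0.13) = +0.98 V (n = 2).
Rearranging E = E° − (0.0592/n)·log Q gives log Q = 2(+0.98 − (+1.011))/0.0592 = −1.047.
Balancing electrons gives Hg2+(aq) + Pb(s) → Hg(l) + Pb2+(aq); thus Q = [Pb2+(aq)] / [Hg2+(aq)].
Isolating [Pb2+(aq)] in Q = 10^{−1.047} yields log [Pb2+(aq)] = −3.081, i.e. 0.00083 M.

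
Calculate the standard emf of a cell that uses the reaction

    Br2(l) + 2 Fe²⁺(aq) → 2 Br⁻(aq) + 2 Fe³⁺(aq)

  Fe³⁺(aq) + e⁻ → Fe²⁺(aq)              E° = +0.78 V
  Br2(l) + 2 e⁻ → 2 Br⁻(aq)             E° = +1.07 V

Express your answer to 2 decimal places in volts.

Br2(l) gains electrons, so the Br₂/Br⁻ couple is the cathode; the Fe³⁺/Fe²⁺ couple is the anode.
E°cell = E°(cathode) − E°(anode) = +1.07 − (+0.78) = +0.29 V.
The positive value indicates the reaction is spontaneous as written.

+0.29 V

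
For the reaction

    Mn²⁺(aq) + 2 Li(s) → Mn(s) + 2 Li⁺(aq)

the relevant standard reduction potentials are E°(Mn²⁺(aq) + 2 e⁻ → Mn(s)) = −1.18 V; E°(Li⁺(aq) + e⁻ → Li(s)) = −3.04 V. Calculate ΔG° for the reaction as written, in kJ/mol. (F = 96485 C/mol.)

−359 kJ/mol

In the reaction as written Mn²⁺(aq) is reduced, so the Mn²⁺/Mn couple is the cathode and Li⁺/Li is the anode.
E°cell = −1.18 − (−3.04) = +1.86 V; balancing electrons gives n = 2.
ΔG° = −nFE°cell = −(2)(96485)(+1.86) J/mol = −359 kJ/mol.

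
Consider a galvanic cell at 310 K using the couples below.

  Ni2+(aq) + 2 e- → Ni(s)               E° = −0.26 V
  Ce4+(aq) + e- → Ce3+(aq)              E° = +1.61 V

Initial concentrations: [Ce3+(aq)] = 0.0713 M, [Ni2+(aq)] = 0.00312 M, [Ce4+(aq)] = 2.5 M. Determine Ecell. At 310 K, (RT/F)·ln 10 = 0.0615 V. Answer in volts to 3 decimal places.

Ce⁴⁺/Ce³⁺ is reduced (cathode, E° = +1.61 V) and Ni²⁺/Ni is oxidized (anode).
E°cell = E°cat − E°an = +1.61 − (−0.26) = +1.87 V; n = 2.
For the overall reaction 2 Ce4+(aq) + Ni(s) → 2 Ce3+(aq) + Ni2+(aq), Q = ([Ce3+(aq)]^2·[Ni2+(aq)]) / [Ce4+(aq)]^2 = 2.54×10^−6, giving log Q = −5.596.
Applying E = E° − (RT ln10/nF)·log Q gives +1.87 − (0.0615/2)(−5.596) = +2.042 V.

+2.042 V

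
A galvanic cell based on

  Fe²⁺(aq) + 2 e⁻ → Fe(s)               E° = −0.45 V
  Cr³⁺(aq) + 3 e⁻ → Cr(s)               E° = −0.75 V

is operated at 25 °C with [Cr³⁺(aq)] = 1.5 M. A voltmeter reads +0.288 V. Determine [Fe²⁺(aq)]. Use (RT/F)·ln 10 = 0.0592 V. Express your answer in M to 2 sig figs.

0.52 M

Fe²⁺/Fe is the cathode (higher E°); E°cell = −0.45 − (−0.75) = +0.30 V with n = 6.
Rearranging E = E° − (0.0592/n)·log Q gives log Q = 6(+0.30 − (+0.288))/0.0592 = 1.216.
The balanced reaction is 3 Fe²⁺(aq) + 2 Cr(s) → 3 Fe(s) + 2 Cr³⁺(aq), so Q = [Cr³⁺(aq)]^2 / [Fe²⁺(aq)]^3.
Substituting the known concentrations and solving, log [Fe²⁺(aq)] = −0.288 and [Fe²⁺(aq)] = 0.52 M.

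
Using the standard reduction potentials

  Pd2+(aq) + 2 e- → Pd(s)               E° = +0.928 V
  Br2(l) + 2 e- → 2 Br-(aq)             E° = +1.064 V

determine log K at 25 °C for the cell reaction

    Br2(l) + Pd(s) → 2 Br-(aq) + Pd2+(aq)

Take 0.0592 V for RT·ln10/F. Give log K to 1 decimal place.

log K = 4.6

The Br₂/Br⁻ couple is reduced (cathode); E°cell = +1.064 − (+0.928) = +0.136 V with n = 2.
At equilibrium E = 0, so log K = nE°cell / 0.0592 = (2)(+0.136) / 0.0592 = 4.6.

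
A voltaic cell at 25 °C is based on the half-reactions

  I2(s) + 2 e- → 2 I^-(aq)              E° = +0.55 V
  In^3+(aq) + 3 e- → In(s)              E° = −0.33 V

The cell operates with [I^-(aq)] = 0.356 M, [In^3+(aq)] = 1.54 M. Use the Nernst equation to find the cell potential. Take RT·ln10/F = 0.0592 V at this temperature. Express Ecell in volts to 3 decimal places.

+0.903 V

I₂/I⁻ is reduced (cathode, E° = +0.55 V) and In³⁺/In is oxidized (anode).
The standard potential is +0.55 − (−0.33) = +0.88 V and the balanced reaction transfers n = 6 electrons.
Balancing gives 3 I2(s) + 2 In(s) → 6 I^-(aq) + 2 In^3+(aq); hence Q = [I^-(aq)]^6·[In^3+(aq)]^2 = 0.00483 (log Q = −2.316).
E = E° − (0.0592/n)·log Q = +0.88 − (0.0592/6)(−2.316) = +0.903 V.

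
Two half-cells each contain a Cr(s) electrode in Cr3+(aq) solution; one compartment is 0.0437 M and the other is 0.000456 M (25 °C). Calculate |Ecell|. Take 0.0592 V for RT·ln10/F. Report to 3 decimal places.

For a concentration cell E°cell = 0, since both electrodes use the same couple.
The compartment with the higher Cr3+(aq) concentration (0.0437 M) acts as the cathode; ions are reduced there and produced at the dilute (0.000456 M) anode.
With n = 3, Ecell = −(0.0592/3)·log([dilute]/[conc]) = −(0.0592/3)·log(0.000456/0.0437) = +0.039 V.

0.039 V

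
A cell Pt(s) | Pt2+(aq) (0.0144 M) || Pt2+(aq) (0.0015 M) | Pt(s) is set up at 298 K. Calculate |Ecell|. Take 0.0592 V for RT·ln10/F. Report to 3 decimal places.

For a concentration cell E°cell = 0, since both electrodes use the same couple.
The compartment with the higher Pt2+(aq) concentration (0.0144 M) acts as the cathode; ions are reduced there and produced at the dilute (0.0015 M) anode.
With n = 2, Ecell = −(0.0592/2)·log([dilute]/[conc]) = −(0.0592/2)·log(0.0015/0.0144) = +0.029 V.

0.029 V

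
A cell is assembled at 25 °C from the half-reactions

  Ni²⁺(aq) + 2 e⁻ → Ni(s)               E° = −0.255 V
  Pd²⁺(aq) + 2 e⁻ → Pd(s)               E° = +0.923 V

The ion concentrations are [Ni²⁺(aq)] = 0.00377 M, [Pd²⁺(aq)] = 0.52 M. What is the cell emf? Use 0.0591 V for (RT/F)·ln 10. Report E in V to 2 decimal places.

Since E°(Pd²⁺/Pd) > E°(Ni²⁺/Ni), Pd²⁺/Pd serves as the cathode.
E°cell = E°cat − E°an = +0.923 − (−0.255) = +1.178 V; n = 2.
For the overall reaction Pd²⁺(aq) + Ni(s) → Pd(s) + Ni²⁺(aq), Q = [Ni²⁺(aq)] / [Pd²⁺(aq)] = 0.00725, giving log Q = −2.140.
Applying E = E° − (RT ln10/nF)·log Q gives +1.178 − (0.0591/2)(−2.140) = +1.24 V.

+1.24 V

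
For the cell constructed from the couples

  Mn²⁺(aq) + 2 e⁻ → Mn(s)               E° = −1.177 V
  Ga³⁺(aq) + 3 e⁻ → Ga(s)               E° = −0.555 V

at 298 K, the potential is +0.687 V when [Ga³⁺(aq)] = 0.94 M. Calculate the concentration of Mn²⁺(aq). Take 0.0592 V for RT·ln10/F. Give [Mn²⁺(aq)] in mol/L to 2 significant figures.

Ga³⁺/Ga is the cathode (higher E°); E°cell = −0.555 − (−1.177) = +0.622 V with n = 6.
From the Nernst equation, log Q = n(E° − E)/0.0592 = 6·(+0.622 − (+0.687))/0.0592 = −6.588.
Balancing electrons gives 2 Ga³⁺(aq) + 3 Mn(s) → 2 Ga(s) + 3 Mn²⁺(aq); thus Q = [Mn²⁺(aq)]^3 / [Ga³⁺(aq)]^2.
Solving for the unknown gives log [Mn²⁺(aq)] = −2.214, so [Mn²⁺(aq)] ≈ 0.0061 M.

0.0061 M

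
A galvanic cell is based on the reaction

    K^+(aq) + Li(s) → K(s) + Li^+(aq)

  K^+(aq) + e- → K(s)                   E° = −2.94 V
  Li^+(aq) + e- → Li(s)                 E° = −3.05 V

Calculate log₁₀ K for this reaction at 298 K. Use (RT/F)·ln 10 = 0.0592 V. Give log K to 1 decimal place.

log K = 1.9

The K⁺/K couple is reduced (cathode); E°cell = −2.94 − (−3.05) = +0.11 V with n = 1.
At equilibrium E = 0, so log K = nE°cell / 0.0592 = (1)(+0.11) / 0.0592 = 1.9.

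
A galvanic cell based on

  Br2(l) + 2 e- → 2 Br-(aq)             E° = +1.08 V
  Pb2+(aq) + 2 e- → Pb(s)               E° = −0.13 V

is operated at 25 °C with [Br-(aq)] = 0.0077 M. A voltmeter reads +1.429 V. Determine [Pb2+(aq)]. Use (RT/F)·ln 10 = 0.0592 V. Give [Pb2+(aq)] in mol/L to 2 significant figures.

With Br₂/Br⁻ at the cathode and Pb²⁺/Pb at the anode, E°cell = +1.08 − (−0.13) = +1.21 V (n = 2).
Rearranging E = E° − (0.0592/n)·log Q gives log Q = 2(+1.21 − (+1.429))/0.0592 = −7.399.
Balancing electrons gives Br2(l) + Pb(s) → 2 Br-(aq) + Pb2+(aq); thus Q = [Br-(aq)]^2·[Pb2+(aq)].
Substituting the known concentrations and solving, log [Pb2+(aq)] = −3.172 and [Pb2+(aq)] = 0.00067 M.

0.00067 M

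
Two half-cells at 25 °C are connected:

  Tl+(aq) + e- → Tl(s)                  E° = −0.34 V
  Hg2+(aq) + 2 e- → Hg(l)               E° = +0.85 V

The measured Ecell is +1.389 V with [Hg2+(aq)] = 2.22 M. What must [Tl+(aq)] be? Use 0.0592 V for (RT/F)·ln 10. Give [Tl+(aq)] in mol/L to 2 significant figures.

Hg²⁺/Hg is the cathode (higher E°); E°cell = +0.85 − (−0.34) = +1.19 V with n = 2.
From the Nernst equation, log Q = n(E° − E)/0.0592 = 2·(+1.19 − (+1.389))/0.0592 = −6.723.
The balanced reaction is Hg2+(aq) + 2 Tl(s) → Hg(l) + 2 Tl+(aq), so Q = [Tl+(aq)]^2 / [Hg2+(aq)].
Substituting the known concentrations and solving, log [Tl+(aq)] = −3.188 and [Tl+(aq)] = 0.00065 M.

0.00065 M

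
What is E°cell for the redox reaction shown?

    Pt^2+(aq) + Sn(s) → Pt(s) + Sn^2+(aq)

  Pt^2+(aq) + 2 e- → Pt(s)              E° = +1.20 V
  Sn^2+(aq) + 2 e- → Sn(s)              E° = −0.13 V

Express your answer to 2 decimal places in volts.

Pt^2+(aq) gains electrons, so the Pt²⁺/Pt couple is the cathode; the Sn²⁺/Sn couple is the anode.
E°cell = E°(cathode) − E°(anode) = +1.20 − (−0.13) = +1.33 V.

+1.33 V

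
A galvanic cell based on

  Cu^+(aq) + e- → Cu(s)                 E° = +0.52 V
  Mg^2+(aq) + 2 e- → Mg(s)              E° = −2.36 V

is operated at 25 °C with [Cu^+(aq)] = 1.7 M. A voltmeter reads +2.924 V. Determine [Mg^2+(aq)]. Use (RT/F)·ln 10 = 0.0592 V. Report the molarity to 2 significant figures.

The Cu⁺/Cu couple has the larger reduction potential, so it is the cathode: E°cell = +0.52 − (−2.36) = +2.88 V and n = 2.
Since E = E° − (0.0592/n)·log Q, log Q = n(E° − E)/0.0592 = −1.486.
The balanced reaction is 2 Cu^+(aq) + Mg(s) → 2 Cu(s) + Mg^2+(aq), so Q = [Mg^2+(aq)] / [Cu^+(aq)]^2.
Substituting the known concentrations and solving, log [Mg^2+(aq)] = −1.025 and [Mg^2+(aq)] = 0.094 M.

0.094 M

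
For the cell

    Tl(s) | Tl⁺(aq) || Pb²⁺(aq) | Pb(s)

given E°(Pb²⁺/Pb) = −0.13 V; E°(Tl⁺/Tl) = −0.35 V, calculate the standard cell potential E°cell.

+0.22 V

By convention the left-hand electrode in cell notation is the anode (oxidation) and the right-hand electrode is the cathode (reduction).
E°cell = E°(right) − E°(left) = −0.13 − (−0.35) = +0.22 V.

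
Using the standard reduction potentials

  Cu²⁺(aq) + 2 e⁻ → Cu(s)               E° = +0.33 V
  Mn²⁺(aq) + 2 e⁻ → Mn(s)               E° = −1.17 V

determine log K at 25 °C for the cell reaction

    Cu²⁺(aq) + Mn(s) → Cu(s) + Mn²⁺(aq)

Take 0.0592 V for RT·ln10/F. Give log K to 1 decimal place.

The Cu²⁺/Cu couple is reduced (cathode); E°cell = +0.33 − (−1.17) = +1.50 V with n = 2.
At equilibrium E = 0, so log K = nE°cell / 0.0592 = (2)(+1.50) / 0.0592 = 50.7.

log K = 50.7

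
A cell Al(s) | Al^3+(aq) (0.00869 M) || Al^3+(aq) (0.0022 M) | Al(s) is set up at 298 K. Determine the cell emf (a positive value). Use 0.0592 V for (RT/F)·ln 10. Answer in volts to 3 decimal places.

For a concentration cell E°cell = 0, since both electrodes use the same couple.
The compartment with the higher Al^3+(aq) concentration (0.00869 M) acts as the cathode; ions are reduced there and produced at the dilute (0.0022 M) anode.
With n = 3, Ecell = −(0.0592/3)·log([dilute]/[conc]) = −(0.0592/3)·log(0.0022/0.00869) = +0.012 V.

0.012 V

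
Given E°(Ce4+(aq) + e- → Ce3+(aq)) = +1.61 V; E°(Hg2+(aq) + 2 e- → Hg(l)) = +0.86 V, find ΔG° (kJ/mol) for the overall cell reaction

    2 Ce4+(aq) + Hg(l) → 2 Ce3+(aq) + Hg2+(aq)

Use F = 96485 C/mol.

−145 kJ/mol

In the reaction as written Ce4+(aq) is reduced, so the Ce⁴⁺/Ce³⁺ couple is the cathode and Hg²⁺/Hg is the anode.
E°cell = +1.61 − (+0.86) = +0.75 V; balancing electrons gives n = 2.
ΔG° = −nFE°cell = −(2)(96485)(+0.75) J/mol = −145 kJ/mol.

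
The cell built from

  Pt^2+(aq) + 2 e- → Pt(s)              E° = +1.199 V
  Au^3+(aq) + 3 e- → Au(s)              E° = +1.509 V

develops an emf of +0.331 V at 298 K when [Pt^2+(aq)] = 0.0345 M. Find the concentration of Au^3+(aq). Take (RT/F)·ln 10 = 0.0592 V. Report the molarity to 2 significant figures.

Au³⁺/Au is the cathode (higher E°); E°cell = +1.509 − (+1.199) = +0.310 V with n = 6.
Since E = E° − (0.0592/n)·log Q, log Q = n(E° − E)/0.0592 = −2.128.
Balancing electrons gives 2 Au^3+(aq) + 3 Pt(s) → 2 Au(s) + 3 Pt^2+(aq); thus Q = [Pt^2+(aq)]^3 / [Au^3+(aq)]^2.
Isolating [Au^3+(aq)] in Q = 10^{−2.128} yields log [Au^3+(aq)] = −1.129, i.e. 0.074 M.

0.074 M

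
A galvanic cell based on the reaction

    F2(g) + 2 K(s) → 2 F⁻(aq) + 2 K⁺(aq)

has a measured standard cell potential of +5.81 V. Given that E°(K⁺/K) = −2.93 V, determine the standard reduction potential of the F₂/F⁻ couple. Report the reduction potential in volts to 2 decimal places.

In the reaction as written the F₂/F⁻ couple is reduced (cathode) and K⁺/K is oxidized (anode), so E°cell = E°(F₂/F⁻) − E°(K⁺/K).
E°(F₂/F⁻) = E°cell + E°(anode) = +5.81 + (−2.93) = +2.88 V.

+2.88 V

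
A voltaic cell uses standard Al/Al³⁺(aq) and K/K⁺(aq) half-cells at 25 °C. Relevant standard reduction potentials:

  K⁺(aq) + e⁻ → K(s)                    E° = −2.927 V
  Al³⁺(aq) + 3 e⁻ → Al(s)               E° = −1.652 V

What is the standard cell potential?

+1.275 V

The Al³⁺/Al couple has the higher E°, so Al ion is reduced (cathode) and K is oxidized (anode).
E°cell = E°(cathode) − E°(anode) = −1.652 − (−2.927) = +1.275 V.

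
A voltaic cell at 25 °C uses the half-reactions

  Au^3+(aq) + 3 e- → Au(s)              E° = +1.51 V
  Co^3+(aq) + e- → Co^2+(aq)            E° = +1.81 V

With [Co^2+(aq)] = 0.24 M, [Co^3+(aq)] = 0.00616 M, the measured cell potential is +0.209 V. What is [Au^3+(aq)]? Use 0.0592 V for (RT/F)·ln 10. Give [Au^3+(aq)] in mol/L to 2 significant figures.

With Co³⁺/Co²⁺ at the cathode and Au³⁺/Au at the anode, E°cell = +1.81 − (+1.51) = +0.30 V (n = 3).
From the Nernst equation, log Q = n(E° − E)/0.0592 = 3·(+0.30 − (+0.209))/0.0592 = 4.611.
For 3 Co^3+(aq) + Au(s) → 3 Co^2+(aq) + Au^3+(aq), the reaction quotient is Q = ([Co^2+(aq)]^3·[Au^3+(aq)]) / [Co^3+(aq)]^3.
Isolating [Au^3+(aq)] in Q = 10^{4.611} yields log [Au^3+(aq)] = −0.161, i.e. 0.69 M.

0.69 M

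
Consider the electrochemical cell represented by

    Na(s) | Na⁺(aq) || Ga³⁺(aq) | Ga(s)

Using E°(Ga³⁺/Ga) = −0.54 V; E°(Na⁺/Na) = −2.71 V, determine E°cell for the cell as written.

+2.17 V

By convention the left-hand electrode in cell notation is the anode (oxidation) and the right-hand electrode is the cathode (reduction).
E°cell = E°(right) − E°(left) = −0.54 − (−2.71) = +2.17 V.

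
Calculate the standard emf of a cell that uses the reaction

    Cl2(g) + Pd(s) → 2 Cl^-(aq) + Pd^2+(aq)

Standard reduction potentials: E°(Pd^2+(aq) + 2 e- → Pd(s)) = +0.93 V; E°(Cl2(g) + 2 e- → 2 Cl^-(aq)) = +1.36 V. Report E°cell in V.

In the reaction as written, Cl2(g) is reduced (cathode) and Pd^2+(aq) is produced by oxidation at the anode.
E°cell = E°(cathode) − E°(anode) = +1.36 − (+0.93) = +0.43 V.

+0.43 V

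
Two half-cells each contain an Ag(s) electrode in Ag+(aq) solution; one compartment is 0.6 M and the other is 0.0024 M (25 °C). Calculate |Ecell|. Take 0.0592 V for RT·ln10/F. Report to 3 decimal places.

For a concentration cell E°cell = 0, since both electrodes use the same couple.
The compartment with the higher Ag+(aq) concentration (0.6 M) acts as the cathode; ions are reduced there and produced at the dilute (0.0024 M) anode.
With n = 1, Ecell = −(0.0592/1)·log([dilute]/[conc]) = −(0.0592/1)·log(0.0024/0.6) = +0.142 V.

0.142 V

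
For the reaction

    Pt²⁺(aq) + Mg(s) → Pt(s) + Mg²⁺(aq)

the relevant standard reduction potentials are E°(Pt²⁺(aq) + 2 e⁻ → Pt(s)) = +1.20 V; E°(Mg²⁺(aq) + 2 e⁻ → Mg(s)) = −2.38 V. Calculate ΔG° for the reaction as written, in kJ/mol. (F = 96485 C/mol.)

−691 kJ/mol

In the reaction as written Pt²⁺(aq) is reduced, so the Pt²⁺/Pt couple is the cathode and Mg²⁺/Mg is the anode.
E°cell = +1.20 − (−2.38) = +3.58 V; balancing electrons gives n = 2.
ΔG° = −nFE°cell = −(2)(96485)(+3.58) J/mol = −691 kJ/mol.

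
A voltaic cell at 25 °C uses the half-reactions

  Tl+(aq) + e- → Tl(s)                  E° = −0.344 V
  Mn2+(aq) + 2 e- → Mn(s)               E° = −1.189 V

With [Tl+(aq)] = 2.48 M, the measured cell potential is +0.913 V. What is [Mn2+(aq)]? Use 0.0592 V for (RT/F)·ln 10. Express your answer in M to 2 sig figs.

0.031 M

With Tl⁺/Tl at the cathode and Mn²⁺/Mn at the anode, E°cell = −0.344 − (−1.189) = +0.845 V (n = 2).
Since E = E° − (0.0592/n)·log Q, log Q = n(E° − E)/0.0592 = −2.297.
The balanced reaction is 2 Tl+(aq) + Mn(s) → 2 Tl(s) + Mn2+(aq), so Q = [Mn2+(aq)] / [Tl+(aq)]^2.
Substituting the known concentrations and solving, log [Mn2+(aq)] = −1.508 and [Mn2+(aq)] = 0.031 M.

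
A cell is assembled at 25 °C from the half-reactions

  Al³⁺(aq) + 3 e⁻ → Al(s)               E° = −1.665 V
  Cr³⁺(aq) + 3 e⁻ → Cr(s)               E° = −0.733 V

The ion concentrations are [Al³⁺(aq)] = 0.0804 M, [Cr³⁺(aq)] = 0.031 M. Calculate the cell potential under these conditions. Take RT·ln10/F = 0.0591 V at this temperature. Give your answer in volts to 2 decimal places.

Cr³⁺/Cr is reduced (cathode, E° = −0.733 V) and Al³⁺/Al is oxidized (anode).
E°cell = −0.733 − (−1.665) = +0.932 V, with n = 3 electrons transferred.
Balancing gives Cr³⁺(aq) + Al(s) → Cr(s) + Al³⁺(aq); hence Q = [Al³⁺(aq)] / [Cr³⁺(aq)] = 2.59 (log Q = 0.414).
Applying E = E° − (RT ln10/nF)·log Q gives +0.932 − (0.0591/3)(0.414) = +0.92 V.

+0.92 V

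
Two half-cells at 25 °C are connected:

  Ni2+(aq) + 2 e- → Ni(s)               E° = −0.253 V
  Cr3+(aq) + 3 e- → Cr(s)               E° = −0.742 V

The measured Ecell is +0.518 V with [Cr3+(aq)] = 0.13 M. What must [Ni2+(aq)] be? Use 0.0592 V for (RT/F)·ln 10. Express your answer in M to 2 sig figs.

With Ni²⁺/Ni at the cathode and Cr³⁺/Cr at the anode, E°cell = −0.253 − (−0.742) = +0.489 V (n = 6).
From the Nernst equation, log Q = n(E° − E)/0.0592 = 6·(+0.489 − (+0.518))/0.0592 = −2.939.
Balancing electrons gives 3 Ni2+(aq) + 2 Cr(s) → 3 Ni(s) + 2 Cr3+(aq); thus Q = [Cr3+(aq)]^2 / [Ni2+(aq)]^3.
Isolating [Ni2+(aq)] in Q = 10^{−2.939} yields log [Ni2+(aq)] = 0.389, i.e. 2.4 M.

2.4 M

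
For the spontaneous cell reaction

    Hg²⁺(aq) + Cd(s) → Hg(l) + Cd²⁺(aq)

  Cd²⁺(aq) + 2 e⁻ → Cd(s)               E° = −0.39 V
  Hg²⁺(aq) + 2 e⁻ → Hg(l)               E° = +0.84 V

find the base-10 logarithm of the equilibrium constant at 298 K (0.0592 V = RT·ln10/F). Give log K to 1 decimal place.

The Hg²⁺/Hg couple is reduced (cathode); E°cell = +0.84 − (−0.39) = +1.23 V with n = 2.
At equilibrium E = 0, so log K = nE°cell / 0.0592 = (2)(+1.23) / 0.0592 = 41.6.

log K = 41.6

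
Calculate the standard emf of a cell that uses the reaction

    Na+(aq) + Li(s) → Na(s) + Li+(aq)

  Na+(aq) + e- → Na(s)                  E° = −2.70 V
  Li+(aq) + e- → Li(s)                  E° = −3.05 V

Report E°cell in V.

In the reaction as written, Na+(aq) is reduced (cathode) and Li+(aq) is produced by oxidation at the anode.
E°cell = E°(cathode) − E°(anode) = −2.70 − (−3.05) = +0.35 V.

+0.35 V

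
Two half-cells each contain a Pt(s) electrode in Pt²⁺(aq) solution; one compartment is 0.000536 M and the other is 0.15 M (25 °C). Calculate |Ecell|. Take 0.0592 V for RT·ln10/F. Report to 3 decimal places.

For a concentration cell E°cell = 0, since both electrodes use the same couple.
The compartment with the higher Pt²⁺(aq) concentration (0.15 M) acts as the cathode; ions are reduced there and produced at the dilute (0.000536 M) anode.
With n = 2, Ecell = −(0.0592/2)·log([dilute]/[conc]) = −(0.0592/2)·log(0.000536/0.15) = +0.072 V.

0.072 V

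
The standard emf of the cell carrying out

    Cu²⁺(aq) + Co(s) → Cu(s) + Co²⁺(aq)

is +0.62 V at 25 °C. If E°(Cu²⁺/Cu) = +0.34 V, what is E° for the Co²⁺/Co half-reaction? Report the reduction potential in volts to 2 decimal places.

In the reaction as written the Cu²⁺/Cu couple is reduced (cathode) and Co²⁺/Co is oxidized (anode), so E°cell = E°(Cu²⁺/Cu) − E°(Co²⁺/Co).
E°(Co²⁺/Co) = E°(cathode) − E°cell = +0.34 − (+0.62) = −0.28 V.

−0.28 V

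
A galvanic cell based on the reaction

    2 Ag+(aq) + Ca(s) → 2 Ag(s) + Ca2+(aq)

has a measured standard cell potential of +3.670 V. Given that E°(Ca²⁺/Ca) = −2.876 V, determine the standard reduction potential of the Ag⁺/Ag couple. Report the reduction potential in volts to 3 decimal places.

+0.794 V

In the reaction as written the Ag⁺/Ag couple is reduced (cathode) and Ca²⁺/Ca is oxidized (anode), so E°cell = E°(Ag⁺/Ag) − E°(Ca²⁺/Ca).
E°(Ag⁺/Ag) = E°cell + E°(anode) = +3.670 + (−2.876) = +0.794 V.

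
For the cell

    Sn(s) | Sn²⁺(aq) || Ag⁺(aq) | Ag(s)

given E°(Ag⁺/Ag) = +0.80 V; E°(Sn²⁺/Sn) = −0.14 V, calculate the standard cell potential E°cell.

By convention the left-hand electrode in cell notation is the anode (oxidation) and the right-hand electrode is the cathode (reduction).
E°cell = E°(right) − E°(left) = +0.80 − (−0.14) = +0.94 V.

+0.94 V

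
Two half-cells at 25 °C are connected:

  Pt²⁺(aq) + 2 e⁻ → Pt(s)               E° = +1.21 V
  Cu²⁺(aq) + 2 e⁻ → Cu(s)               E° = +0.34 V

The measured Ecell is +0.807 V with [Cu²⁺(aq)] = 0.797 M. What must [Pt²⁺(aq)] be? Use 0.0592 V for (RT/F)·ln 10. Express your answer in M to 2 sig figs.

With Pt²⁺/Pt at the cathode and Cu²⁺/Cu at the anode, E°cell = +1.21 − (+0.34) = +0.87 V (n = 2).
Since E = E° − (0.0592/n)·log Q, log Q = n(E° − E)/0.0592 = 2.128.
The balanced reaction is Pt²⁺(aq) + Cu(s) → Pt(s) + Cu²⁺(aq), so Q = [Cu²⁺(aq)] / [Pt²⁺(aq)].
Isolating [Pt²⁺(aq)] in Q = 10^{2.128} yields log [Pt²⁺(aq)] = −2.227, i.e. 0.0059 M.

0.0059 M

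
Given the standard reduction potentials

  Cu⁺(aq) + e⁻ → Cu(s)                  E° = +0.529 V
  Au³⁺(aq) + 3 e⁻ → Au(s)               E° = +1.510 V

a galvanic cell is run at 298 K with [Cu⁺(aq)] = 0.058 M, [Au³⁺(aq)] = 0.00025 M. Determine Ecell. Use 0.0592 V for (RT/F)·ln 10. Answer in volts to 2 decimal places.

The Au³⁺/Au couple has the more positive E°, so it is the cathode; Cu⁺/Cu is the anode.
E°cell = +1.510 − (+0.529) = +0.981 V, with n = 3 electrons transferred.
Balancing gives Au³⁺(aq) + 3 Cu(s) → Au(s) + 3 Cu⁺(aq); hence Q = [Cu⁺(aq)]^3 / [Au³⁺(aq)] = 0.78 (log Q = −0.108).
By the Nernst equation, E = +0.981 − (0.0592/3)·(−0.108) = +0.98 V.

+0.98 V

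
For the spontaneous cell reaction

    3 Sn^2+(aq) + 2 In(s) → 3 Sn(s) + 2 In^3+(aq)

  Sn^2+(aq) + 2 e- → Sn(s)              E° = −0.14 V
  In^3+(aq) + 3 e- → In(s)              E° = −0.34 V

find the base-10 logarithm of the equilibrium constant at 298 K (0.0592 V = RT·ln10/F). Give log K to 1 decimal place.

The Sn²⁺/Sn couple is reduced (cathode); E°cell = −0.14 − (−0.34) = +0.20 V with n = 6.
At equilibrium E = 0, so log K = nE°cell / 0.0592 = (6)(+0.20) / 0.0592 = 20.3.

log K = 20.3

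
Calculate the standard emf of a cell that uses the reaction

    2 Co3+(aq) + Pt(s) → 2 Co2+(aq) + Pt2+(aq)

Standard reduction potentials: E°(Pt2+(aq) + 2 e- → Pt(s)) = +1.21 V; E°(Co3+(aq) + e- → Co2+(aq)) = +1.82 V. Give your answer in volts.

+0.61 V

Co3+(aq) gains electrons, so the Co³⁺/Co²⁺ couple is the cathode; the Pt²⁺/Pt couple is the anode.
E°cell = E°(cathode) − E°(anode) = +1.82 − (+1.21) = +0.61 V.
The positive value indicates the reaction is spontaneous as written.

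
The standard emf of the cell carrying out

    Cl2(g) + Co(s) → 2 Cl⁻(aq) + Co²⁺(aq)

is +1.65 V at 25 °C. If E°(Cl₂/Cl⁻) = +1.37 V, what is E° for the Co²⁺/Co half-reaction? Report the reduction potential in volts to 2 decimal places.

In the reaction as written the Cl₂/Cl⁻ couple is reduced (cathode) and Co²⁺/Co is oxidized (anode), so E°cell = E°(Cl₂/Cl⁻) − E°(Co²⁺/Co).
E°(Co²⁺/Co) = E°(cathode) − E°cell = +1.37 − (+1.65) = −0.28 V.

−0.28 V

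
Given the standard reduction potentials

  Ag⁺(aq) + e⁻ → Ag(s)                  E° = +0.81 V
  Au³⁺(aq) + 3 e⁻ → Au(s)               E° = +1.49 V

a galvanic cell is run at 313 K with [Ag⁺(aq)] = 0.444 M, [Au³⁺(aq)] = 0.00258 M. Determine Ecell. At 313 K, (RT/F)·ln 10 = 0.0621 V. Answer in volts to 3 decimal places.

+0.648 V

Since E°(Au³⁺/Au) > E°(Ag⁺/Ag), Au³⁺/Au serves as the cathode.
E°cell = +1.49 − (+0.81) = +0.68 V, with n = 3 electrons transferred.
The balanced reaction is Au³⁺(aq) + 3 Ag(s) → Au(s) + 3 Ag⁺(aq), so Q = [Ag⁺(aq)]^3 / [Au³⁺(aq)] = 33.9 and log Q = 1.531.
Applying E = E° − (RT ln10/nF)·log Q gives +0.68 − (0.0621/3)(1.531) = +0.648 V.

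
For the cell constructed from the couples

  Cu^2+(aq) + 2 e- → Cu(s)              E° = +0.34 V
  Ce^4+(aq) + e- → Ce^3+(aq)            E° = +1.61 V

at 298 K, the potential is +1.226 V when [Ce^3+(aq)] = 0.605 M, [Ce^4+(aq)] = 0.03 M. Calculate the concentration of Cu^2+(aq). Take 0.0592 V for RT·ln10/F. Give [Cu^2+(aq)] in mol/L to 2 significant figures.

0.075 M

Ce⁴⁺/Ce³⁺ is the cathode (higher E°); E°cell = +1.61 − (+0.34) = +1.27 V with n = 2.
From the Nernst equation, log Q = n(E° − E)/0.0592 = 2·(+1.27 − (+1.226))/0.0592 = 1.486.
Balancing electrons gives 2 Ce^4+(aq) + Cu(s) → 2 Ce^3+(aq) + Cu^2+(aq); thus Q = ([Ce^3+(aq)]^2·[Cu^2+(aq)]) / [Ce^4+(aq)]^2.
Substituting the known concentrations and solving, log [Cu^2+(aq)] = −1.123 and [Cu^2+(aq)] = 0.075 M.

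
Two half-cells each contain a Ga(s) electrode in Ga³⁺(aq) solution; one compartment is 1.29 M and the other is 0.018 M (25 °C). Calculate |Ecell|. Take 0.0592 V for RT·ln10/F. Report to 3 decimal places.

0.037 V

For a concentration cell E°cell = 0, since both electrodes use the same couple.
The compartment with the higher Ga³⁺(aq) concentration (1.29 M) acts as the cathode; ions are reduced there and produced at the dilute (0.018 M) anode.
With n = 3, Ecell = −(0.0592/3)·log([dilute]/[conc]) = −(0.0592/3)·log(0.018/1.29) = +0.037 V.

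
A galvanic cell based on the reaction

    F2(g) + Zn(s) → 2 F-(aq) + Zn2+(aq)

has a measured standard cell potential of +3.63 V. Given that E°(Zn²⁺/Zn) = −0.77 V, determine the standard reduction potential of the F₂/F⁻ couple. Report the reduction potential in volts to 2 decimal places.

In the reaction as written the F₂/F⁻ couple is reduced (cathode) and Zn²⁺/Zn is oxidized (anode), so E°cell = E°(F₂/F⁻) − E°(Zn²⁺/Zn).
E°(F₂/F⁻) = E°cell + E°(anode) = +3.63 + (−0.77) = +2.86 V.

+2.86 V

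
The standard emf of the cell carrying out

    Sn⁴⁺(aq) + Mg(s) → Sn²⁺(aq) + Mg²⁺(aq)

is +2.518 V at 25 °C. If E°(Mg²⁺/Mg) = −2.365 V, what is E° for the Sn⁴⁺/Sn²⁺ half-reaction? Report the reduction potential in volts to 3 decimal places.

In the reaction as written the Sn⁴⁺/Sn²⁺ couple is reduced (cathode) and Mg²⁺/Mg is oxidized (anode), so E°cell = E°(Sn⁴⁺/Sn²⁺) − E°(Mg²⁺/Mg).
E°(Sn⁴⁺/Sn²⁺) = E°cell + E°(anode) = +2.518 + (−2.365) = +0.153 V.

+0.153 V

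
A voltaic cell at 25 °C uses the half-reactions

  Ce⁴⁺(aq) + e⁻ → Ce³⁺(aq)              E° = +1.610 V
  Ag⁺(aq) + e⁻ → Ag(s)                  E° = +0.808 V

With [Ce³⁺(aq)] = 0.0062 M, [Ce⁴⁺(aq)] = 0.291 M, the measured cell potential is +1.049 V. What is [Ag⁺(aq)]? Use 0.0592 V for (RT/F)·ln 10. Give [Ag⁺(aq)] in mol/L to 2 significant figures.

0.0032 M

With Ce⁴⁺/Ce³⁺ at the cathode and Ag⁺/Ag at the anode, E°cell = +1.610 − (+0.808) = +0.802 V (n = 1).
From the Nernst equation, log Q = n(E° − E)/0.0592 = 1·(+0.802 − (+1.049))/0.0592 = −4.172.
The balanced reaction is Ce⁴⁺(aq) + Ag(s) → Ce³⁺(aq) + Ag⁺(aq), so Q = ([Ce³⁺(aq)]·[Ag⁺(aq)]) / [Ce⁴⁺(aq)].
Substituting the known concentrations and solving, log [Ag⁺(aq)] = −2.500 and [Ag⁺(aq)] = 0.0032 M.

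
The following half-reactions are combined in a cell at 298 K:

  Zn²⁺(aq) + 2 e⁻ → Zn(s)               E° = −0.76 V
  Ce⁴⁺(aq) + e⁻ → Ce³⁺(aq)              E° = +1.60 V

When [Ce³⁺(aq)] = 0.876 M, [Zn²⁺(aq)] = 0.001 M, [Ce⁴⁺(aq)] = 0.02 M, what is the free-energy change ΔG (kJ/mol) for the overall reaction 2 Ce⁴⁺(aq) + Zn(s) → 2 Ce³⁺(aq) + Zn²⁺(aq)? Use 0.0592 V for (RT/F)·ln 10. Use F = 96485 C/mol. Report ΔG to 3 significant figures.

E°cell = +1.60 − (−0.76) = +2.36 V; the balanced reaction transfers n = 2 electrons.
The reaction quotient is ([Ce³⁺(aq)]^2·[Zn²⁺(aq)]) / [Ce⁴⁺(aq)]^2 = 1.92; by Nernst, E = +2.36 − (0.0592/2)(0.283) = +2.3516 V.
Then ΔG = −nFE = −2 × 96485 × +2.3516 J/mol = −454 kJ/mol.

−454 kJ/mol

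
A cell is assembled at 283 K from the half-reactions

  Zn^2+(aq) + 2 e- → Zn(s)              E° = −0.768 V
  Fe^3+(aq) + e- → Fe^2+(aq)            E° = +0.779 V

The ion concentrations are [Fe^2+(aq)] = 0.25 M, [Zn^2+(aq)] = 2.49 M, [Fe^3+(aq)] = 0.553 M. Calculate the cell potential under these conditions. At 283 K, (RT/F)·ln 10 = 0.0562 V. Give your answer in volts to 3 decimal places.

+1.555 V

Since E°(Fe³⁺/Fe²⁺) > E°(Zn²⁺/Zn), Fe³⁺/Fe²⁺ serves as the cathode.
E°cell = +0.779 − (−0.768) = +1.547 V, with n = 2 electrons transferred.
For the overall reaction 2 Fe^3+(aq) + Zn(s) → 2 Fe^2+(aq) + Zn^2+(aq), Q = ([Fe^2+(aq)]^2·[Zn^2+(aq)]) / [Fe^3+(aq)]^2 = 0.509, giving log Q = −0.293.
Applying E = E° − (RT ln10/nF)·log Q gives +1.547 − (0.0562/2)(−0.293) = +1.555 V.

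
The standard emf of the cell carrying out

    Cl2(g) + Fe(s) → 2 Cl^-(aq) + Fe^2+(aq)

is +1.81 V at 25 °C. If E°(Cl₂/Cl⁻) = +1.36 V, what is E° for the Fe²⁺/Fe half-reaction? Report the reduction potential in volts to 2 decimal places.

In the reaction as written the Cl₂/Cl⁻ couple is reduced (cathode) and Fe²⁺/Fe is oxidized (anode), so E°cell = E°(Cl₂/Cl⁻) − E°(Fe²⁺/Fe).
E°(Fe²⁺/Fe) = E°(cathode) − E°cell = +1.36 − (+1.81) = −0.45 V.

−0.45 V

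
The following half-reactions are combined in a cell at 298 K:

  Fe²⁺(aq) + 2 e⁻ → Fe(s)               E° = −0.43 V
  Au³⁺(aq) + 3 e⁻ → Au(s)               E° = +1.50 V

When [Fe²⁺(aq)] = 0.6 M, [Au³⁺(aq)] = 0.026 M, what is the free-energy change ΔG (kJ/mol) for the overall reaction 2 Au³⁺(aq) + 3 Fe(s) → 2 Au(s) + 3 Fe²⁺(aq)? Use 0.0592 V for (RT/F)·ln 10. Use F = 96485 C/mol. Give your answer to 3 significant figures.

With Au³⁺/Au reduced at the cathode, E°cell = +1.50 − (−0.43) = +1.93 V and n = 6.
Here Q = [Fe²⁺(aq)]^3 / [Au³⁺(aq)]^2 = 320 (log Q = 2.505), giving E = +1.93 − (0.0592/6)·(2.505) = +1.9053 V.
Finally ΔG = −nFE = −(6)(96485 C/mol)(+1.9053 V) = −1100 kJ/mol.

−1100 kJ/mol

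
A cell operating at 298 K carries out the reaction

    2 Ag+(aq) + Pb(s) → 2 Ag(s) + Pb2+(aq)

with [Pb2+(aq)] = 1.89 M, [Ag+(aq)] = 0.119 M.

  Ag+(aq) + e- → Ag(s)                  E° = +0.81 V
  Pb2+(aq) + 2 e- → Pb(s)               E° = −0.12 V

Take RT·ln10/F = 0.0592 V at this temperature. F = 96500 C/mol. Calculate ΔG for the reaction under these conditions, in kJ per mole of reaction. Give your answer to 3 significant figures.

With Ag⁺/Ag reduced at the cathode, E°cell = +0.81 − (−0.12) = +0.93 V and n = 2.
Q = [Pb2+(aq)] / [Ag+(aq)]^2 = 133, so log Q = 2.125 and E = +0.93 − (0.0592/2)(2.125) = +0.8671 V.
ΔG = −nFE = −(2)(96500)(+0.8671) J/mol = −167 kJ/mol.

−167 kJ/mol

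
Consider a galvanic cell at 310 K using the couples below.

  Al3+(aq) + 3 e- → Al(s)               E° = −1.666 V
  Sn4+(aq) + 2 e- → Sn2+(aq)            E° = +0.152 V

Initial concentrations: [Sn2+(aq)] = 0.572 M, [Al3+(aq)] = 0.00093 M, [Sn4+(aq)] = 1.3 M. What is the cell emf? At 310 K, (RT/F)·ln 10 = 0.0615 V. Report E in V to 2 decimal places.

+1.89 V

The Sn⁴⁺/Sn²⁺ couple has the more positive E°, so it is the cathode; Al³⁺/Al is the anode.
The standard potential is +0.152 − (−1.666) = +1.818 V and the balanced reaction transfers n = 6 electrons.
Balancing gives 3 Sn4+(aq) + 2 Al(s) → 3 Sn2+(aq) + 2 Al3+(aq); hence Q = ([Sn2+(aq)]^3·[Al3+(aq)]^2) / [Sn4+(aq)]^3 = 7.37×10^−8 (log Q = −7.133).
E = E° − (0.0615/n)·log Q = +1.818 − (0.0615/6)(−7.133) = +1.89 V.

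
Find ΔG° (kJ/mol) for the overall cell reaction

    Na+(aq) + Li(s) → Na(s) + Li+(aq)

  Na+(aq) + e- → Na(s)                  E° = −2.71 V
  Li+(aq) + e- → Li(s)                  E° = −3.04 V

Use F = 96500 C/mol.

−31.8 kJ/mol

In the reaction as written Na+(aq) is reduced, so the Na⁺/Na couple is the cathode and Li⁺/Li is the anode.
E°cell = −2.71 − (−3.04) = +0.33 V; balancing electrons gives n = 1.
ΔG° = −nFE°cell = −(1)(96500)(+0.33) J/mol = −31.8 kJ/mol.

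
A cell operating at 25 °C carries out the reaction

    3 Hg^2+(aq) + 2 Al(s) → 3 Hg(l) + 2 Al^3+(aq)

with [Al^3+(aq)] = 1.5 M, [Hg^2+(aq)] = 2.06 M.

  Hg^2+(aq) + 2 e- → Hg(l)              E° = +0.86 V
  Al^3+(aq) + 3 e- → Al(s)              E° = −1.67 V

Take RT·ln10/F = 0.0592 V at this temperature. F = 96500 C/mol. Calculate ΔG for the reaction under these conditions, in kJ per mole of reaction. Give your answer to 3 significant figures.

−1470 kJ/mol

With Hg²⁺/Hg reduced at the cathode, E°cell = +0.86 − (−1.67) = +2.53 V and n = 6.
Here Q = [Al^3+(aq)]^2 / [Hg^2+(aq)]^3 = 0.257 (log Q = −0.589), giving E = +2.53 − (0.0592/6)·(−0.589) = +2.5358 V.
Finally ΔG = −nFE = −(6)(96500 C/mol)(+2.5358 V) = −1470 kJ/mol.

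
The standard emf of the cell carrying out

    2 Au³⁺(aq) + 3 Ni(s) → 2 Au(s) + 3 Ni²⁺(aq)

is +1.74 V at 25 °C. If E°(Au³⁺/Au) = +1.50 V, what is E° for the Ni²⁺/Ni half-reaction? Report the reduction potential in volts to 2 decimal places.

In the reaction as written the Au³⁺/Au couple is reduced (cathode) and Ni²⁺/Ni is oxidized (anode), so E°cell = E°(Au³⁺/Au) − E°(Ni²⁺/Ni).
E°(Ni²⁺/Ni) = E°(cathode) − E°cell = +1.50 − (+1.74) = −0.24 V.

−0.24 V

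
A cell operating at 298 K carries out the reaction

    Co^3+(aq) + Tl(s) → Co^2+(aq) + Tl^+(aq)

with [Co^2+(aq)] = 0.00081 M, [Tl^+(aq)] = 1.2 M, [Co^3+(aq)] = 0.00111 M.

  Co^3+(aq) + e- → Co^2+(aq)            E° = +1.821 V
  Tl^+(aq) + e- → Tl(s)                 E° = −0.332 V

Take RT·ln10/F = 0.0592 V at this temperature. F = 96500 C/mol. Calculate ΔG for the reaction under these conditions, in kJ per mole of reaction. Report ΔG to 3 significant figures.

−208 kJ/mol

E°cell = +1.821 − (−0.332) = +2.153 V; the balanced reaction transfers n = 1 electron.
The reaction quotient is ([Co^2+(aq)]·[Tl^+(aq)]) / [Co^3+(aq)] = 0.876; by Nernst, E = +2.153 − (0.0592/1)(−0.058) = +2.1564 V.
ΔG = −nFE = −(1)(96500)(+2.1564) J/mol = −208 kJ/mol.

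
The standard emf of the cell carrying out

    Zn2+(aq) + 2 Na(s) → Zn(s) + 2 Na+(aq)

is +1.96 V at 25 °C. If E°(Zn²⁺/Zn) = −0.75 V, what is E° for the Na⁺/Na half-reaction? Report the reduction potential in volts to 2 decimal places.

In the reaction as written the Zn²⁺/Zn couple is reduced (cathode) and Na⁺/Na is oxidized (anode), so E°cell = E°(Zn²⁺/Zn) − E°(Na⁺/Na).
E°(Na⁺/Na) = E°(cathode) − E°cell = −0.75 − (+1.96) = −2.71 V.

−2.71 V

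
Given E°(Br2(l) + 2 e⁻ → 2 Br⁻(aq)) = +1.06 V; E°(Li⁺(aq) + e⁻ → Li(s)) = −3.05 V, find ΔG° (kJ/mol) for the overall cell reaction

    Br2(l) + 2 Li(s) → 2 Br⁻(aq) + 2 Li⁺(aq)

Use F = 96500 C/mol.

In the reaction as written Br2(l) is reduced, so the Br₂/Br⁻ couple is the cathode and Li⁺/Li is the anode.
E°cell = +1.06 − (−3.05) = +4.11 V; balancing electrons gives n = 2.
ΔG° = −nFE°cell = −(2)(96500)(+4.11) J/mol = −793 kJ/mol.

−793 kJ/mol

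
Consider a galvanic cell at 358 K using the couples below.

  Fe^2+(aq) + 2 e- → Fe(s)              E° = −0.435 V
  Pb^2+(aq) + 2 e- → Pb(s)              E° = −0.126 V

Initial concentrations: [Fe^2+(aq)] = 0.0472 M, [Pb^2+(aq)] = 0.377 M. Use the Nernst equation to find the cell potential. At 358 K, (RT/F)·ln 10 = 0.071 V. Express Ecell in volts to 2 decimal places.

+0.34 V

The Pb²⁺/Pb couple has the more positive E°, so it is the cathode; Fe²⁺/Fe is the anode.
E°cell = −0.126 − (−0.435) = +0.309 V, with n = 2 electrons transferred.
The balanced reaction is Pb^2+(aq) + Fe(s) → Pb(s) + Fe^2+(aq), so Q = [Fe^2+(aq)] / [Pb^2+(aq)] = 0.125 and log Q = −0.902.
E = E° − (0.071/n)·log Q = +0.309 − (0.071/2)(−0.902) = +0.34 V.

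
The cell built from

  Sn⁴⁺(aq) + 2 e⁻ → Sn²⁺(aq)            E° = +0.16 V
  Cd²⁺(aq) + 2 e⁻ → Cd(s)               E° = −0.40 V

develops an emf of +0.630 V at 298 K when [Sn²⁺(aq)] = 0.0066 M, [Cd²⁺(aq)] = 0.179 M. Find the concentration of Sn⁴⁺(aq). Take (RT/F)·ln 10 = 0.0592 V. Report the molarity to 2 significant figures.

0.27 M

Sn⁴⁺/Sn²⁺ is the cathode (higher E°); E°cell = +0.16 − (−0.40) = +0.56 V with n = 2.
From the Nernst equation, log Q = n(E° − E)/0.0592 = 2·(+0.56 − (+0.630))/0.0592 = −2.365.
Balancing electrons gives Sn⁴⁺(aq) + Cd(s) → Sn²⁺(aq) + Cd²⁺(aq); thus Q = ([Sn²⁺(aq)]·[Cd²⁺(aq)]) / [Sn⁴⁺(aq)].
Substituting the known concentrations and solving, log [Sn⁴⁺(aq)] = −0.563 and [Sn⁴⁺(aq)] = 0.27 M.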